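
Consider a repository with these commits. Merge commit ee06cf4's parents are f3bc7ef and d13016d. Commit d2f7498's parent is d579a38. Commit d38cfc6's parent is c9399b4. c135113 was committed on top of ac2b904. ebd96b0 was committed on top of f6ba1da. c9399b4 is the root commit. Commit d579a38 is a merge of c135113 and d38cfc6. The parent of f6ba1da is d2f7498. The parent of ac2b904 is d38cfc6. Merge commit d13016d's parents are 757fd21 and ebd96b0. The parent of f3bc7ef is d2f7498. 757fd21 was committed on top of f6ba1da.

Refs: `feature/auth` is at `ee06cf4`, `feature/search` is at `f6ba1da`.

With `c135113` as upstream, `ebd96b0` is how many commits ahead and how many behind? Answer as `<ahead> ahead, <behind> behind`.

Reachable from ebd96b0: {ac2b904, c135113, c9399b4, d2f7498, d38cfc6, d579a38, ebd96b0, f6ba1da}.
Reachable from c135113: {ac2b904, c135113, c9399b4, d38cfc6}.
Only in ebd96b0's history (ahead): {d2f7498, d579a38, ebd96b0, f6ba1da} — 4.
Only in c135113's history (behind): {} — 0.

4 ahead, 0 behind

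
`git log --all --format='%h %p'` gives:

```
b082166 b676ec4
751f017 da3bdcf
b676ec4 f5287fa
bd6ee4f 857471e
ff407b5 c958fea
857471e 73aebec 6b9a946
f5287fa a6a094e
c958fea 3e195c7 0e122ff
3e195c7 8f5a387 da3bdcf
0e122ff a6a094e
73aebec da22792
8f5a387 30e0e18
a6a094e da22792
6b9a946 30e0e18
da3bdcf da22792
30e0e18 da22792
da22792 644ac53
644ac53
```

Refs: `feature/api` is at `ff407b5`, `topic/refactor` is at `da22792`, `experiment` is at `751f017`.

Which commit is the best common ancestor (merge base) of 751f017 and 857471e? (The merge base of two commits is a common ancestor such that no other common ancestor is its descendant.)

Ancestors of 751f017: {644ac53, 751f017, da22792, da3bdcf}.
Ancestors of 857471e: {30e0e18, 644ac53, 6b9a946, 73aebec, 857471e, da22792}.
Common ancestors: {644ac53, da22792}.
Among these, da22792 is not an ancestor of any other common ancestor — it is the merge base.

da22792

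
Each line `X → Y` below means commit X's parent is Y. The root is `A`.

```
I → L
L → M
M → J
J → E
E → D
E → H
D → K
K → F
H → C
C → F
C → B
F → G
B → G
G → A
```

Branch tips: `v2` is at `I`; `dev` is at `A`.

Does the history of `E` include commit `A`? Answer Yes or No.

Ancestors of E (commits reachable by following parents): {A, B, C, D, E, F, G, H, K}.
A is in that set, so it is an ancestor of E.

Yes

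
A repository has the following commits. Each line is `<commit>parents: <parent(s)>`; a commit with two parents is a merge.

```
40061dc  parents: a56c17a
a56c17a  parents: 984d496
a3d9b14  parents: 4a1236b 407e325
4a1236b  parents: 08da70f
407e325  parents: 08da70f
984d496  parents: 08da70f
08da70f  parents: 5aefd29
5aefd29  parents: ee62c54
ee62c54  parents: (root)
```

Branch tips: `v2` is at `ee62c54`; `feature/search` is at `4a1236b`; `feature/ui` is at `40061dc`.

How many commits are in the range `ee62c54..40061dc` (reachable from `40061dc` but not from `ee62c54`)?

Reachable from 40061dc: {08da70f, 40061dc, 5aefd29, 984d496, a56c17a, ee62c54}.
Reachable from ee62c54: {ee62c54}.
In 40061dc's history but not ee62c54's: {08da70f, 40061dc, 5aefd29, 984d496, a56c17a} — 5 commits.

5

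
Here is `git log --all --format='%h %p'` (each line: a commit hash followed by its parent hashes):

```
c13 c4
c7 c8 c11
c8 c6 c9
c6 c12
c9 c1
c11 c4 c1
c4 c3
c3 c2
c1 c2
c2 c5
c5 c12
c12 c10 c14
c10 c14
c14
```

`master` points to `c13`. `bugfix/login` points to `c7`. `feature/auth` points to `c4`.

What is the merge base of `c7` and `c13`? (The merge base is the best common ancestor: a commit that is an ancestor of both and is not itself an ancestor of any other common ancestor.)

c4

Ancestors of c7: {c1, c10, c11, c12, c14, c2, c3, c4, c5, c6, c7, c8, c9}.
Ancestors of c13: {c10, c12, c13, c14, c2, c3, c4, c5}.
Common ancestors: {c10, c12, c14, c2, c3, c4, c5}.
Among these, c4 is not an ancestor of any other common ancestor — it is the merge base.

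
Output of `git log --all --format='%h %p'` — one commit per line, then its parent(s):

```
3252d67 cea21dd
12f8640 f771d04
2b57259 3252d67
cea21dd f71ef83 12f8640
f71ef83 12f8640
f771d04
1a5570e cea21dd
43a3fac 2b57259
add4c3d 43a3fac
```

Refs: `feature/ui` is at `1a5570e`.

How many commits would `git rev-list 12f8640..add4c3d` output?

Reachable from add4c3d: {12f8640, 2b57259, 3252d67, 43a3fac, add4c3d, cea21dd, f71ef83, f771d04}.
Reachable from 12f8640: {12f8640, f771d04}.
In add4c3d's history but not 12f8640's: {2b57259, 3252d67, 43a3fac, add4c3d, cea21dd, f71ef83} — 6 commits.

6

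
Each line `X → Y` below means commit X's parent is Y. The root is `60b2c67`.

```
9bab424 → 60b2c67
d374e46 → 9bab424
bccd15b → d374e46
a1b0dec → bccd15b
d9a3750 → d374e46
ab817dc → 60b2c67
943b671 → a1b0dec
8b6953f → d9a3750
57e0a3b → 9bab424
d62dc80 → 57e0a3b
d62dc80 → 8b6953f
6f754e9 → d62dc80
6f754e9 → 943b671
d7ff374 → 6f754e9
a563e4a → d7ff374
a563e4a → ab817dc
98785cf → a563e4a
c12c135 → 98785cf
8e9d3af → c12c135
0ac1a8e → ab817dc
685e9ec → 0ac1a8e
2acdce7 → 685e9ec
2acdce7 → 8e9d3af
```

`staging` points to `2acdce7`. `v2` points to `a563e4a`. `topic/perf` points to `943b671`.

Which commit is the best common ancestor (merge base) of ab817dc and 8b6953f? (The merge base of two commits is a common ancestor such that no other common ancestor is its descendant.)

Ancestors of ab817dc: {60b2c67, ab817dc}.
Ancestors of 8b6953f: {60b2c67, 8b6953f, 9bab424, d374e46, d9a3750}.
Common ancestors: {60b2c67}.
The only common ancestor is 60b2c67, so it is the merge base.

60b2c67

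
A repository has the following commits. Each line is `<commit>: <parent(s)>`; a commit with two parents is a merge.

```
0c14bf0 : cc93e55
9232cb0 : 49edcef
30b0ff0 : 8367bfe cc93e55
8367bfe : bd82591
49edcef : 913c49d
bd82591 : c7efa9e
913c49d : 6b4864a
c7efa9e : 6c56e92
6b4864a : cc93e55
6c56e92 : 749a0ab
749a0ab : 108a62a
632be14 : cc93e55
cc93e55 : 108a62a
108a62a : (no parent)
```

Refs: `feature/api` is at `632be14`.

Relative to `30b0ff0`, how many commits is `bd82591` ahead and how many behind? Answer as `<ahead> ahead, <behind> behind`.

0 ahead, 3 behind

Reachable from bd82591: {108a62a, 6c56e92, 749a0ab, bd82591, c7efa9e}.
Reachable from 30b0ff0: {108a62a, 30b0ff0, 6c56e92, 749a0ab, 8367bfe, bd82591, c7efa9e, cc93e55}.
Only in bd82591's history (ahead): {} — 0.
Only in 30b0ff0's history (behind): {30b0ff0, 8367bfe, cc93e55} — 3.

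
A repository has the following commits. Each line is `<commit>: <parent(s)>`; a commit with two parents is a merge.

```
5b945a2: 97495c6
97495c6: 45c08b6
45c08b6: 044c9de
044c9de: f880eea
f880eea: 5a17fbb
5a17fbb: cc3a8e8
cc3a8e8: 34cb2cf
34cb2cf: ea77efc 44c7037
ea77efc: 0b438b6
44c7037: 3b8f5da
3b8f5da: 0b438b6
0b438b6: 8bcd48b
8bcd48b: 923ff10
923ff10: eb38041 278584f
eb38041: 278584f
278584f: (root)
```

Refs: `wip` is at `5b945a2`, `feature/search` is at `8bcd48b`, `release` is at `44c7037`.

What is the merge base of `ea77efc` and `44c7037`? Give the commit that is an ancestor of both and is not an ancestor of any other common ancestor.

Ancestors of ea77efc: {0b438b6, 278584f, 8bcd48b, 923ff10, ea77efc, eb38041}.
Ancestors of 44c7037: {0b438b6, 278584f, 3b8f5da, 44c7037, 8bcd48b, 923ff10, eb38041}.
Common ancestors: {0b438b6, 278584f, 8bcd48b, 923ff10, eb38041}.
Among these, 0b438b6 is not an ancestor of any other common ancestor — it is the merge base.

0b438b6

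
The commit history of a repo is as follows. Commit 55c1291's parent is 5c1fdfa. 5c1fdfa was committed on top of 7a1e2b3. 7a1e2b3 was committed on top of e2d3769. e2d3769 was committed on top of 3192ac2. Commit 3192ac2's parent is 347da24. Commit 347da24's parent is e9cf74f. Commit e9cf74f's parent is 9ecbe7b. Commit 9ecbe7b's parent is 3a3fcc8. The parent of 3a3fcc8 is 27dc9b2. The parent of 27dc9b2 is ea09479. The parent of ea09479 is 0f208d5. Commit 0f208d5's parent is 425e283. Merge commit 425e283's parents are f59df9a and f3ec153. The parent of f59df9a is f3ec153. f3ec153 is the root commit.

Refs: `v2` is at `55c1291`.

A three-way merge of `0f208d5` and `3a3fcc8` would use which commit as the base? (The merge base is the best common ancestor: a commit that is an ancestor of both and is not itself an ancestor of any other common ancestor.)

0f208d5

Ancestors of 0f208d5: {0f208d5, 425e283, f3ec153, f59df9a}.
Ancestors of 3a3fcc8: {0f208d5, 27dc9b2, 3a3fcc8, 425e283, ea09479, f3ec153, f59df9a}.
Common ancestors: {0f208d5, 425e283, f3ec153, f59df9a}.
Among these, 0f208d5 is not an ancestor of any other common ancestor — it is the merge base.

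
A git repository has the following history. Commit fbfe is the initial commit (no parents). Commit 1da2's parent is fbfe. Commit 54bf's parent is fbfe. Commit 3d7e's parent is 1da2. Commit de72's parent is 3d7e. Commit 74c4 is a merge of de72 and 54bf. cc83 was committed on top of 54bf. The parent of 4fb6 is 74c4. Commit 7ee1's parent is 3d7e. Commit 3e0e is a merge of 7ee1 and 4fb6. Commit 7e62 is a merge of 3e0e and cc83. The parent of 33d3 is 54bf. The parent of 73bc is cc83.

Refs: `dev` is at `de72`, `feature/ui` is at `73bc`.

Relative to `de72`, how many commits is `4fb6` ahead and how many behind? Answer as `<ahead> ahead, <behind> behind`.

Reachable from 4fb6: {1da2, 3d7e, 4fb6, 54bf, 74c4, de72, fbfe}.
Reachable from de72: {1da2, 3d7e, de72, fbfe}.
Only in 4fb6's history (ahead): {4fb6, 54bf, 74c4} — 3.
Only in de72's history (behind): {} — 0.

3 ahead, 0 behind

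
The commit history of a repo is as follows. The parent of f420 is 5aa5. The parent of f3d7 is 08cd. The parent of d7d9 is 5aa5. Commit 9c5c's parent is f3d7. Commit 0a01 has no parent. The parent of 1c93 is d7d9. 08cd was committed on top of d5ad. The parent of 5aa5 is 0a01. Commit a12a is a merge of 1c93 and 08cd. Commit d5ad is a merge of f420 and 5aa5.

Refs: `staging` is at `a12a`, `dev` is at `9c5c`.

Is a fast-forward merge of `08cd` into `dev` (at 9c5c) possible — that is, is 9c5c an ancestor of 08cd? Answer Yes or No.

No

A fast-forward from 9c5c to 08cd is possible iff 9c5c is an ancestor of 08cd.
Ancestors of 08cd: {08cd, 0a01, 5aa5, d5ad, f420}.
9c5c is not among them, so fast-forward is not possible.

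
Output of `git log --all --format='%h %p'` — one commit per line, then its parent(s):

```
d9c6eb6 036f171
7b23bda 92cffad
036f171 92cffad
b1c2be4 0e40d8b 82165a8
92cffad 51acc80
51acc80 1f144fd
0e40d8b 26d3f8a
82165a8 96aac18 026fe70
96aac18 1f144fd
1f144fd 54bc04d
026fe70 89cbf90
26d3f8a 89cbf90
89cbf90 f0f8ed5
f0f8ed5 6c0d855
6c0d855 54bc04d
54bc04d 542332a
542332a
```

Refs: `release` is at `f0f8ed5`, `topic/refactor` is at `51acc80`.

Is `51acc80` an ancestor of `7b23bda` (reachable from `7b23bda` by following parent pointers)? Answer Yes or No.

Yes

Ancestors of 7b23bda (commits reachable by following parents): {1f144fd, 51acc80, 542332a, 54bc04d, 7b23bda, 92cffad}.
51acc80 is in that set, so it is an ancestor of 7b23bda.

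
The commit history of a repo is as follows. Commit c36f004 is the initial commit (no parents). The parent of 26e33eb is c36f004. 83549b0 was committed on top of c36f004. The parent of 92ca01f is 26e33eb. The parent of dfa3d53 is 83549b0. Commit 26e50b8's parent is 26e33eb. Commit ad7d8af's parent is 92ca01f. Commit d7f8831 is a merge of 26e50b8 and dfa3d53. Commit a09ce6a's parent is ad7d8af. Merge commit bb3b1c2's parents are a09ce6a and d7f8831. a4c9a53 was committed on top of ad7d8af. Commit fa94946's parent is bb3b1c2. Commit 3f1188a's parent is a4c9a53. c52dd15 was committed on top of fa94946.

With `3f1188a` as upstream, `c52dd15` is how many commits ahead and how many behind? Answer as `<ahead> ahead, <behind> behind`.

8 ahead, 2 behind

Reachable from c52dd15: {26e33eb, 26e50b8, 83549b0, 92ca01f, a09ce6a, ad7d8af, bb3b1c2, c36f004, c52dd15, d7f8831, dfa3d53, fa94946}.
Reachable from 3f1188a: {26e33eb, 3f1188a, 92ca01f, a4c9a53, ad7d8af, c36f004}.
Only in c52dd15's history (ahead): {26e50b8, 83549b0, a09ce6a, bb3b1c2, c52dd15, d7f8831, dfa3d53, fa94946} — 8.
Only in 3f1188a's history (behind): {3f1188a, a4c9a53} — 2.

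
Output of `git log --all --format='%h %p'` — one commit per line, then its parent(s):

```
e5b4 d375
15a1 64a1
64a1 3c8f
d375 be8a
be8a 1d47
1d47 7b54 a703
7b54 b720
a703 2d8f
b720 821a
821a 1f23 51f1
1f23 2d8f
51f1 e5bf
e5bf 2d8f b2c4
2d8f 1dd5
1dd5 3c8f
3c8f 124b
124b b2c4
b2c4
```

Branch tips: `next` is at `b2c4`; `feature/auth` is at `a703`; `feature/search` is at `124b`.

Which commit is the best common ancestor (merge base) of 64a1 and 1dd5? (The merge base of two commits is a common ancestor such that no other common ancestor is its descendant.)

Ancestors of 64a1: {124b, 3c8f, 64a1, b2c4}.
Ancestors of 1dd5: {124b, 1dd5, 3c8f, b2c4}.
Common ancestors: {124b, 3c8f, b2c4}.
Among these, 3c8f is not an ancestor of any other common ancestor — it is the merge base.

3c8f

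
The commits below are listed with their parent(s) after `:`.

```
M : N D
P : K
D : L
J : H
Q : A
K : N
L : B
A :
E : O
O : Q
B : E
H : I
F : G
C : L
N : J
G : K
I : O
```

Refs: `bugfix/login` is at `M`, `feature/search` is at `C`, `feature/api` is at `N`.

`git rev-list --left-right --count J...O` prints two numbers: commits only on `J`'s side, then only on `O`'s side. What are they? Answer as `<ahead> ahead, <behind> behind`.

3 ahead, 0 behind

Reachable from J: {A, H, I, J, O, Q}.
Reachable from O: {A, O, Q}.
Only in J's history (ahead): {H, I, J} — 3.
Only in O's history (behind): {} — 0.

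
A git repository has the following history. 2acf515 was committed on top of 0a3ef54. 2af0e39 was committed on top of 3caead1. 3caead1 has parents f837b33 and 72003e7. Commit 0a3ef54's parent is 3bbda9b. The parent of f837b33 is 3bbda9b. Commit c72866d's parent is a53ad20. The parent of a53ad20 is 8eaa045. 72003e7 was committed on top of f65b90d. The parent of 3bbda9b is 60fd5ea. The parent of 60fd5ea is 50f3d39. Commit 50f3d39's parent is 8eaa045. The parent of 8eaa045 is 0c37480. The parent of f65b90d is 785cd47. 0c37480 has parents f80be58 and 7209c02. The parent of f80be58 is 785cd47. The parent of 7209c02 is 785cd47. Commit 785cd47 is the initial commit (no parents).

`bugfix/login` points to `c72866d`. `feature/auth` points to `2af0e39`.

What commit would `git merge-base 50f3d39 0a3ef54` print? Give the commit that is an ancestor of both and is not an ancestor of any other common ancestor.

50f3d39

Ancestors of 50f3d39: {0c37480, 50f3d39, 7209c02, 785cd47, 8eaa045, f80be58}.
Ancestors of 0a3ef54: {0a3ef54, 0c37480, 3bbda9b, 50f3d39, 60fd5ea, 7209c02, 785cd47, 8eaa045, f80be58}.
Common ancestors: {0c37480, 50f3d39, 7209c02, 785cd47, 8eaa045, f80be58}.
Among these, 50f3d39 is not an ancestor of any other common ancestor — it is the merge base.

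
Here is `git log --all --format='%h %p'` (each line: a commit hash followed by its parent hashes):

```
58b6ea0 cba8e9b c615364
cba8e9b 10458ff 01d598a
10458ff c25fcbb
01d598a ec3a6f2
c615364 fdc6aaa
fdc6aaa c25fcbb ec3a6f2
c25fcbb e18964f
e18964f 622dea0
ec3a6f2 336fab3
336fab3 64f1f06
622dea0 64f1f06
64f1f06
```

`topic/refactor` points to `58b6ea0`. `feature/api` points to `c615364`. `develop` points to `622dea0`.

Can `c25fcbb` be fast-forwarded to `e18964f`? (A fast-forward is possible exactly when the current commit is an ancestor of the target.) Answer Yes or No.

A fast-forward from c25fcbb to e18964f is possible iff c25fcbb is an ancestor of e18964f.
Ancestors of e18964f: {622dea0, 64f1f06, e18964f}.
c25fcbb is not among them, so fast-forward is not possible.

No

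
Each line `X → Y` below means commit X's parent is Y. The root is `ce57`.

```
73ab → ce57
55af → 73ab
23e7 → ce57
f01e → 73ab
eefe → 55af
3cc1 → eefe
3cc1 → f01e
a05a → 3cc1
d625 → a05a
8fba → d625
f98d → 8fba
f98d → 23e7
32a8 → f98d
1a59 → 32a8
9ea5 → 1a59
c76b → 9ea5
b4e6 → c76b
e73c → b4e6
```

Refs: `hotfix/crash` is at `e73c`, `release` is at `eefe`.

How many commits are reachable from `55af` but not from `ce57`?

2

Reachable from 55af: {55af, 73ab, ce57}.
Reachable from ce57: {ce57}.
In 55af's history but not ce57's: {55af, 73ab} — 2 commits.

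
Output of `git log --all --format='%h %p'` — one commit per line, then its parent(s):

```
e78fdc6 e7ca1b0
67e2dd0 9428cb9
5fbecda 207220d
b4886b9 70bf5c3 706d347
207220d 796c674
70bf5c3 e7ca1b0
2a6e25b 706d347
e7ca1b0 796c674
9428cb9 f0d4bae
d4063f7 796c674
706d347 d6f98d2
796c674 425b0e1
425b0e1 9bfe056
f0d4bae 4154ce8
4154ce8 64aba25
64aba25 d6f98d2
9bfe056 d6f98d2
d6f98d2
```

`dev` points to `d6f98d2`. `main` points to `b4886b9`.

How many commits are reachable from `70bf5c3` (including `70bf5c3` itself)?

Walking parent pointers from 70bf5c3: reachable set = {425b0e1, 70bf5c3, 796c674, 9bfe056, d6f98d2, e7ca1b0}.
That is 6 commits.

6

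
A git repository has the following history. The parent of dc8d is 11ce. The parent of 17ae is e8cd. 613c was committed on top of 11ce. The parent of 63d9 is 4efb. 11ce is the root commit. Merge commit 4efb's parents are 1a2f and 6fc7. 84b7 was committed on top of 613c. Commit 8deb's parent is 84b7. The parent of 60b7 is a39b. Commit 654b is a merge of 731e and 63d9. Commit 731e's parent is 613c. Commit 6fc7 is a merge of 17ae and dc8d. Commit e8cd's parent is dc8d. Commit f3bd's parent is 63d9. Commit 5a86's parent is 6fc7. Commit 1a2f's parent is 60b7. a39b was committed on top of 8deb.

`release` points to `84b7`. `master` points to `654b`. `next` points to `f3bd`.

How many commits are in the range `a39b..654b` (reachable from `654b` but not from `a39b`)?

10

Reachable from 654b: {11ce, 17ae, 1a2f, 4efb, 60b7, 613c, 63d9, 654b, 6fc7, 731e, 84b7, 8deb, a39b, dc8d, e8cd}.
Reachable from a39b: {11ce, 613c, 84b7, 8deb, a39b}.
In 654b's history but not a39b's: {17ae, 1a2f, 4efb, 60b7, 63d9, 654b, 6fc7, 731e, dc8d, e8cd} — 10 commits.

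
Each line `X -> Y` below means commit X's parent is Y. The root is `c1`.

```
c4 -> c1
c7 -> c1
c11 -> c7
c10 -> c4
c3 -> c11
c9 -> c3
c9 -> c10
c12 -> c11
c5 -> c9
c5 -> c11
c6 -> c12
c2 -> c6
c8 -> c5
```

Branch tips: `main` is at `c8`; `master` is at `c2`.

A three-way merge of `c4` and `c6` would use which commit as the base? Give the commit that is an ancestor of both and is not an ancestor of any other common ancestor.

Ancestors of c4: {c1, c4}.
Ancestors of c6: {c1, c11, c12, c6, c7}.
Common ancestors: {c1}.
The only common ancestor is c1, so it is the merge base.

c1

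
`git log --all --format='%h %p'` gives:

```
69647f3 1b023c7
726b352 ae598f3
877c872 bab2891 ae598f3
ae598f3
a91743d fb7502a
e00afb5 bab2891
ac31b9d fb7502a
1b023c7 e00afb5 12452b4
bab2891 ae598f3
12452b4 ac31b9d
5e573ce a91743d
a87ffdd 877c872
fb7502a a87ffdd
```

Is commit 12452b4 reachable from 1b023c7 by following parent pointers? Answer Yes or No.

Yes

Ancestors of 1b023c7 (commits reachable by following parents): {12452b4, 1b023c7, 877c872, a87ffdd, ac31b9d, ae598f3, bab2891, e00afb5, fb7502a}.
12452b4 is in that set, so it is an ancestor of 1b023c7.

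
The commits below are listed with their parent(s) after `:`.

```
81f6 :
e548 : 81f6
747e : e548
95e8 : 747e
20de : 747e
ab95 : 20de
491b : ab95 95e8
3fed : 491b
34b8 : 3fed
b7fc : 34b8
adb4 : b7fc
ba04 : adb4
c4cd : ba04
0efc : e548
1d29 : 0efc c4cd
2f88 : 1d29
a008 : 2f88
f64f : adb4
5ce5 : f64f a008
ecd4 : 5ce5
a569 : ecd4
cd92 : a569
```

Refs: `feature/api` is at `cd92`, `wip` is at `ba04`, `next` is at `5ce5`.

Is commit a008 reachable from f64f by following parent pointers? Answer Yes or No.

No

Ancestors of f64f: {20de, 34b8, 3fed, 491b, 747e, 81f6, 95e8, ab95, adb4, b7fc, e548, f64f}.
a008 is not in that set, so it is not an ancestor of f64f.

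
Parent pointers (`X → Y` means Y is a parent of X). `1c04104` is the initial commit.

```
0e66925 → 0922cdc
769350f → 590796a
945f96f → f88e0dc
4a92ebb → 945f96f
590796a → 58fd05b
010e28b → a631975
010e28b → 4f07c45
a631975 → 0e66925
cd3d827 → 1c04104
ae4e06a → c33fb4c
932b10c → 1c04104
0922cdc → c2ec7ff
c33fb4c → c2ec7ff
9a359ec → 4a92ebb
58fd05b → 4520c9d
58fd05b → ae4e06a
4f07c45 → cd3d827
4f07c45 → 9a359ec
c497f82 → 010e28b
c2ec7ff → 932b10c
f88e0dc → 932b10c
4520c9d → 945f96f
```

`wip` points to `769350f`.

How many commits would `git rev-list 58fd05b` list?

9

Walking parent pointers from 58fd05b: reachable set = {1c04104, 4520c9d, 58fd05b, 932b10c, 945f96f, ae4e06a, c2ec7ff, c33fb4c, f88e0dc}.
That is 9 commits.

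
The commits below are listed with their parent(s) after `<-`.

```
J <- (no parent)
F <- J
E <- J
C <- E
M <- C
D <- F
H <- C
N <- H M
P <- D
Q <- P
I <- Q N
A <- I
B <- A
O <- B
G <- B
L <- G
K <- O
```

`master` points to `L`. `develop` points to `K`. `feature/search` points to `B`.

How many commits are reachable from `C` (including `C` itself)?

Walking parent pointers from C: reachable set = {C, E, J}.
That is 3 commits.

3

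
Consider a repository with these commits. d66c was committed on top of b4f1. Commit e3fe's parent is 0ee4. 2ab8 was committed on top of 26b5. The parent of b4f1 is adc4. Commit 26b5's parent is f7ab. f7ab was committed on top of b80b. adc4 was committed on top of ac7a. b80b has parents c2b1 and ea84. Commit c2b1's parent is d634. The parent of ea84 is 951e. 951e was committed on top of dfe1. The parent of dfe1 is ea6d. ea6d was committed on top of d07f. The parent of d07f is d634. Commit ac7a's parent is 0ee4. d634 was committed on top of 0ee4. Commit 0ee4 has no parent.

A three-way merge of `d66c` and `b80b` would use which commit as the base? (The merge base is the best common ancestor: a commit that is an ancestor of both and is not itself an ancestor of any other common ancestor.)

Ancestors of d66c: {0ee4, ac7a, adc4, b4f1, d66c}.
Ancestors of b80b: {0ee4, 951e, b80b, c2b1, d07f, d634, dfe1, ea6d, ea84}.
Common ancestors: {0ee4}.
The only common ancestor is 0ee4, so it is the merge base.

0ee4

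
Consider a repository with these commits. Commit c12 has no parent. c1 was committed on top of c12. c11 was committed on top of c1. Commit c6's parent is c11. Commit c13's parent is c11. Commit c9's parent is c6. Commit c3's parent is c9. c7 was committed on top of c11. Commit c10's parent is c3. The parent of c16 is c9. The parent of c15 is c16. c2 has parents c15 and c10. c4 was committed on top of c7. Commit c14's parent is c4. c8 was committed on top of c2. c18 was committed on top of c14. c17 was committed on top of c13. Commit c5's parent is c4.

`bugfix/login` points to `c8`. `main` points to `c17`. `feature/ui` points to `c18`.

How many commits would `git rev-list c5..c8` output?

Reachable from c8: {c1, c10, c11, c12, c15, c16, c2, c3, c6, c8, c9}.
Reachable from c5: {c1, c11, c12, c4, c5, c7}.
In c8's history but not c5's: {c10, c15, c16, c2, c3, c6, c8, c9} — 8 commits.

8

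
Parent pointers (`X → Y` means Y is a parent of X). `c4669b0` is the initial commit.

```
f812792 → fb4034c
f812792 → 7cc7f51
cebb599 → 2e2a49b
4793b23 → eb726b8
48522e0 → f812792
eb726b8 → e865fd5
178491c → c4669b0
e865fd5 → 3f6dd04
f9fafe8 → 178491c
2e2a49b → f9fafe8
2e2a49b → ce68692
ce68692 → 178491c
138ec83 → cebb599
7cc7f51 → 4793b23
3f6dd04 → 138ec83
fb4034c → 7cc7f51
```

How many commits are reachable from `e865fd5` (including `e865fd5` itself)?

Walking parent pointers from e865fd5: reachable set = {138ec83, 178491c, 2e2a49b, 3f6dd04, c4669b0, ce68692, cebb599, e865fd5, f9fafe8}.
That is 9 commits.

9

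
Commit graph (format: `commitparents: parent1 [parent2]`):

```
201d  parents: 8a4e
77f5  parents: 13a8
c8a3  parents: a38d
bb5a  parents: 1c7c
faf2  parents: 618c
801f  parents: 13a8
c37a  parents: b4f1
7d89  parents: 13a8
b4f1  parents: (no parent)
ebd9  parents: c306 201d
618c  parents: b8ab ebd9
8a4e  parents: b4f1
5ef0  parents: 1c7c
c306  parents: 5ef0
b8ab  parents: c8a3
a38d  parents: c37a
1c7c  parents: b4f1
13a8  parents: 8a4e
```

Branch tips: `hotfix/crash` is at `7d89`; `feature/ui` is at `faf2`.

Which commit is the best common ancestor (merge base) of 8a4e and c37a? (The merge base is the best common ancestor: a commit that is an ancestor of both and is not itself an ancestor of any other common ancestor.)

Ancestors of 8a4e: {8a4e, b4f1}.
Ancestors of c37a: {b4f1, c37a}.
Common ancestors: {b4f1}.
The only common ancestor is b4f1, so it is the merge base.

b4f1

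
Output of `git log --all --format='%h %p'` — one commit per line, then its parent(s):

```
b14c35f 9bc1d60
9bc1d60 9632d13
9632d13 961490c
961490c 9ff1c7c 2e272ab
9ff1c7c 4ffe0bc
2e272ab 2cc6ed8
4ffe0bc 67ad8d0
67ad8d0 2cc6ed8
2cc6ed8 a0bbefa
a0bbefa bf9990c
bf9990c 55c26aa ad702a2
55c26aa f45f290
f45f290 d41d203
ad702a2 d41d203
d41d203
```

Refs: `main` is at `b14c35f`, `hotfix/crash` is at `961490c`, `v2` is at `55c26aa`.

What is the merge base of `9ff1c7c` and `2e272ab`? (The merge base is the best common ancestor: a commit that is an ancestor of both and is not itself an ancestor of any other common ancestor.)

2cc6ed8

Ancestors of 9ff1c7c: {2cc6ed8, 4ffe0bc, 55c26aa, 67ad8d0, 9ff1c7c, a0bbefa, ad702a2, bf9990c, d41d203, f45f290}.
Ancestors of 2e272ab: {2cc6ed8, 2e272ab, 55c26aa, a0bbefa, ad702a2, bf9990c, d41d203, f45f290}.
Common ancestors: {2cc6ed8, 55c26aa, a0bbefa, ad702a2, bf9990c, d41d203, f45f290}.
Among these, 2cc6ed8 is not an ancestor of any other common ancestor — it is the merge base.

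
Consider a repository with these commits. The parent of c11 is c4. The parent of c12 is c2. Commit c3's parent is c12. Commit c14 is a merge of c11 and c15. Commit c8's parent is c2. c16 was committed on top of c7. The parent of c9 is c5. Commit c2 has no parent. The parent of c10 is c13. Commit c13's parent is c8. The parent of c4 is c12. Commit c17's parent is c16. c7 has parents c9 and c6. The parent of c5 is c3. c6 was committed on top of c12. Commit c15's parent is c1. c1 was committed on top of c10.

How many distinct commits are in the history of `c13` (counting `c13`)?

3

Walking parent pointers from c13: reachable set = {c13, c2, c8}.
That is 3 commits.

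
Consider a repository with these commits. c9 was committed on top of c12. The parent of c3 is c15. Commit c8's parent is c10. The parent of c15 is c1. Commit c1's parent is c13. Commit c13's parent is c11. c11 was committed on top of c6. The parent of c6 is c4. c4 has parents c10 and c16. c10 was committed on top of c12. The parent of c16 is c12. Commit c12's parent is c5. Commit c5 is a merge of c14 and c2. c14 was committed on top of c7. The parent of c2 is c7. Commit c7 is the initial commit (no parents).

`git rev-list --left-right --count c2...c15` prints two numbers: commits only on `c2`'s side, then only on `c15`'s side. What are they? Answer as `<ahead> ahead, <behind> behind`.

0 ahead, 11 behind

Reachable from c2: {c2, c7}.
Reachable from c15: {c1, c10, c11, c12, c13, c14, c15, c16, c2, c4, c5, c6, c7}.
Only in c2's history (ahead): {} — 0.
Only in c15's history (behind): {c1, c10, c11, c12, c13, c14, c15, c16, c4, c5, c6} — 11.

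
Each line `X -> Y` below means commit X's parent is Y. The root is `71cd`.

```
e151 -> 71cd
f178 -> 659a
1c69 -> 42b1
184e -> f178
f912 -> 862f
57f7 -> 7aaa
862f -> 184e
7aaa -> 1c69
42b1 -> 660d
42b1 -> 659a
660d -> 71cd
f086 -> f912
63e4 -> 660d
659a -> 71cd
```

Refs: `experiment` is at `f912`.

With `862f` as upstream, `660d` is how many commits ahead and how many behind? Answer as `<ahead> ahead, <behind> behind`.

Reachable from 660d: {660d, 71cd}.
Reachable from 862f: {184e, 659a, 71cd, 862f, f178}.
Only in 660d's history (ahead): {660d} — 1.
Only in 862f's history (behind): {184e, 659a, 862f, f178} — 4.

1 ahead, 4 behind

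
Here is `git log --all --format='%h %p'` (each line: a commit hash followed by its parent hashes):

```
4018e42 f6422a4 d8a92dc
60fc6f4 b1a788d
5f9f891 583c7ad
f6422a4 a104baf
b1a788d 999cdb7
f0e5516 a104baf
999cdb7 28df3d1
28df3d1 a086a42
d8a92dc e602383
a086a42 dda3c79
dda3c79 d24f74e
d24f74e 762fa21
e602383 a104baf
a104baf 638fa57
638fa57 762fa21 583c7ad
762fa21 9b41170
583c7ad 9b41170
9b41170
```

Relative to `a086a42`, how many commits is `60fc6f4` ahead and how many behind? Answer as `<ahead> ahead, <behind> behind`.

4 ahead, 0 behind

Reachable from 60fc6f4: {28df3d1, 60fc6f4, 762fa21, 999cdb7, 9b41170, a086a42, b1a788d, d24f74e, dda3c79}.
Reachable from a086a42: {762fa21, 9b41170, a086a42, d24f74e, dda3c79}.
Only in 60fc6f4's history (ahead): {28df3d1, 60fc6f4, 999cdb7, b1a788d} — 4.
Only in a086a42's history (behind): {} — 0.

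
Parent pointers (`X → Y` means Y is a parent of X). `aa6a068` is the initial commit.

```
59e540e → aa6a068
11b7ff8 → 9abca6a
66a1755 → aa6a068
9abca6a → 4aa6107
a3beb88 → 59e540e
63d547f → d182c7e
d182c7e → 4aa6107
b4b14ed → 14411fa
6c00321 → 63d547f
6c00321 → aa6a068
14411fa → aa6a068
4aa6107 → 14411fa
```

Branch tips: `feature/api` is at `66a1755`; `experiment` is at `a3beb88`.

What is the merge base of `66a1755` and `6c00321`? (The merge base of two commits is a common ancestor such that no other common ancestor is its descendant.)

Ancestors of 66a1755: {66a1755, aa6a068}.
Ancestors of 6c00321: {14411fa, 4aa6107, 63d547f, 6c00321, aa6a068, d182c7e}.
Common ancestors: {aa6a068}.
The only common ancestor is aa6a068, so it is the merge base.

aa6a068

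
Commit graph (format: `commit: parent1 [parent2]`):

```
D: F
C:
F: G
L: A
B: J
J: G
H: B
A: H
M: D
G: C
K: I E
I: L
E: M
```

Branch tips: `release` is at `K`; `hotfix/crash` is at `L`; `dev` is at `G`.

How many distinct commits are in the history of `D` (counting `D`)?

4

Walking parent pointers from D: reachable set = {C, D, F, G}.
That is 4 commits.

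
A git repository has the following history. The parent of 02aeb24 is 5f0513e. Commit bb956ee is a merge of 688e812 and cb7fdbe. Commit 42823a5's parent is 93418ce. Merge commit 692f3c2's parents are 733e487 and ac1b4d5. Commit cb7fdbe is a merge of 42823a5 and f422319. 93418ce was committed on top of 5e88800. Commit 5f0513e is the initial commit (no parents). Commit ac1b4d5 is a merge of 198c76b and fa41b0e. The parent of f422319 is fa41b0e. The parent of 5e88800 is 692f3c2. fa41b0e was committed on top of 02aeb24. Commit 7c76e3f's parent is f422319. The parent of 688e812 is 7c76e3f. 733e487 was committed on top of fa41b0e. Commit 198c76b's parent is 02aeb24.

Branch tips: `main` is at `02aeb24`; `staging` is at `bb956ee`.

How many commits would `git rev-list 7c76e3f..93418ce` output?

Reachable from 93418ce: {02aeb24, 198c76b, 5e88800, 5f0513e, 692f3c2, 733e487, 93418ce, ac1b4d5, fa41b0e}.
Reachable from 7c76e3f: {02aeb24, 5f0513e, 7c76e3f, f422319, fa41b0e}.
In 93418ce's history but not 7c76e3f's: {198c76b, 5e88800, 692f3c2, 733e487, 93418ce, ac1b4d5} — 6 commits.

6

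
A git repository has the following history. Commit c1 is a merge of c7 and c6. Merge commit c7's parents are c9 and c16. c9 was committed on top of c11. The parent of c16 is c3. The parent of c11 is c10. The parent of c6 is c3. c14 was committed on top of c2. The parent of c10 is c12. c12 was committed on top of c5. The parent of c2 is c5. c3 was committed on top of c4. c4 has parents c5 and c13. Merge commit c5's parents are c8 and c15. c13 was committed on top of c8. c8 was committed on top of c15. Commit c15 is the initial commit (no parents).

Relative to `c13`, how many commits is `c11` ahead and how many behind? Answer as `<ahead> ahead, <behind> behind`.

4 ahead, 1 behind

Reachable from c11: {c10, c11, c12, c15, c5, c8}.
Reachable from c13: {c13, c15, c8}.
Only in c11's history (ahead): {c10, c11, c12, c5} — 4.
Only in c13's history (behind): {c13} — 1.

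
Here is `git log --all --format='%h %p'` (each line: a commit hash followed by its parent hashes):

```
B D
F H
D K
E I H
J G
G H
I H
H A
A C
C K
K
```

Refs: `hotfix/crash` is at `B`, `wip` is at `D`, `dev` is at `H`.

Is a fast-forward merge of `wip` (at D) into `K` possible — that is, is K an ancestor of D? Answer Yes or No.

A fast-forward from K to D is possible iff K is an ancestor of D.
Ancestors of D: {D, K}.
K is among them, so fast-forward is possible.

Yes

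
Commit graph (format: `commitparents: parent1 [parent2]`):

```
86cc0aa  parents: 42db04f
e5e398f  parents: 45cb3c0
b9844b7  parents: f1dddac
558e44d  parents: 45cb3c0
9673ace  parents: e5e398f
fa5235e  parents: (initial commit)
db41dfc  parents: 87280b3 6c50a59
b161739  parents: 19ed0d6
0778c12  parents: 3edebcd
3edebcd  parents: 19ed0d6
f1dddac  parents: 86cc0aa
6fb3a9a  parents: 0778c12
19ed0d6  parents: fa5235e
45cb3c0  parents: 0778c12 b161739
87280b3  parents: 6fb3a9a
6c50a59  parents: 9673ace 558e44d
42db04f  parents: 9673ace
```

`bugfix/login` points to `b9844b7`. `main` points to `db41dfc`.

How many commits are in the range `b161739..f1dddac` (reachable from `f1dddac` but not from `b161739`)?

8

Reachable from f1dddac: {0778c12, 19ed0d6, 3edebcd, 42db04f, 45cb3c0, 86cc0aa, 9673ace, b161739, e5e398f, f1dddac, fa5235e}.
Reachable from b161739: {19ed0d6, b161739, fa5235e}.
In f1dddac's history but not b161739's: {0778c12, 3edebcd, 42db04f, 45cb3c0, 86cc0aa, 9673ace, e5e398f, f1dddac} — 8 commits.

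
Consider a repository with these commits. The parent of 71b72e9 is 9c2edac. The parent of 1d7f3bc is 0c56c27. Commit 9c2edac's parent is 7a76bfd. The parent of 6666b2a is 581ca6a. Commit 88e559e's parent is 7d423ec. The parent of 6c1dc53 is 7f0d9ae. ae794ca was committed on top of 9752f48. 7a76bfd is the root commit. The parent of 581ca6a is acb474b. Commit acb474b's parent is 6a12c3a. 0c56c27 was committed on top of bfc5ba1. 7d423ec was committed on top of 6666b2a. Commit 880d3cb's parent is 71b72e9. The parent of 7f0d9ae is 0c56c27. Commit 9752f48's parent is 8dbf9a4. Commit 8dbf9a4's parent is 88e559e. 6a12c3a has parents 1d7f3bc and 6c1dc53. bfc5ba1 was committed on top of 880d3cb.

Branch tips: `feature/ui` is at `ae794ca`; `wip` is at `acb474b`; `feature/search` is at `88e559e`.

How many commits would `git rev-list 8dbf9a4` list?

16

Walking parent pointers from 8dbf9a4: reachable set = {0c56c27, 1d7f3bc, 581ca6a, 6666b2a, 6a12c3a, 6c1dc53, 71b72e9, 7a76bfd, 7d423ec, 7f0d9ae, 880d3cb, 88e559e, 8dbf9a4, 9c2edac, acb474b, bfc5ba1}.
That is 16 commits.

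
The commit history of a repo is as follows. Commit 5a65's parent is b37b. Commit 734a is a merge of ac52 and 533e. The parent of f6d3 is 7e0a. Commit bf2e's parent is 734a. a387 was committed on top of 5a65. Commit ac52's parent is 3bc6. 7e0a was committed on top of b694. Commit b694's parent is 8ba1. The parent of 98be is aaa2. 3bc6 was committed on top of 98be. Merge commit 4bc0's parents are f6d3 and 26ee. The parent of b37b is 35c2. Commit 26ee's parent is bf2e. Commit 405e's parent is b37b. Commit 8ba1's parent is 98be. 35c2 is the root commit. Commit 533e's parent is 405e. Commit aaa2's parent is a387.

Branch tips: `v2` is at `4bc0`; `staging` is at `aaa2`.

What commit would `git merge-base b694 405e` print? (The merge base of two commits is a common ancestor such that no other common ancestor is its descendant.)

Ancestors of b694: {35c2, 5a65, 8ba1, 98be, a387, aaa2, b37b, b694}.
Ancestors of 405e: {35c2, 405e, b37b}.
Common ancestors: {35c2, b37b}.
Among these, b37b is not an ancestor of any other common ancestor — it is the merge base.

b37b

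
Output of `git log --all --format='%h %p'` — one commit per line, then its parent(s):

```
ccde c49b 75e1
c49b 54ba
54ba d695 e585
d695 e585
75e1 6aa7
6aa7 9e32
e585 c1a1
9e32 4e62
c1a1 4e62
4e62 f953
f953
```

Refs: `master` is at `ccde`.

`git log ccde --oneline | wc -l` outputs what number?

Walking parent pointers from ccde: reachable set = {4e62, 54ba, 6aa7, 75e1, 9e32, c1a1, c49b, ccde, d695, e585, f953}.
That is 11 commits.

11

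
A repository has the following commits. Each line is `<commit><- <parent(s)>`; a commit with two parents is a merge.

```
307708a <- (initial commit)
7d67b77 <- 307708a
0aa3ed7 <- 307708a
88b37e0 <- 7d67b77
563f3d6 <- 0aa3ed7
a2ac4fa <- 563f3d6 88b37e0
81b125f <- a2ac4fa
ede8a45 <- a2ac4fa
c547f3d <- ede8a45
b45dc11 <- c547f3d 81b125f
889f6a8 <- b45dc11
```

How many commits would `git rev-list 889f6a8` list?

11

Walking parent pointers from 889f6a8: reachable set = {0aa3ed7, 307708a, 563f3d6, 7d67b77, 81b125f, 889f6a8, 88b37e0, a2ac4fa, b45dc11, c547f3d, ede8a45}.
That is 11 commits.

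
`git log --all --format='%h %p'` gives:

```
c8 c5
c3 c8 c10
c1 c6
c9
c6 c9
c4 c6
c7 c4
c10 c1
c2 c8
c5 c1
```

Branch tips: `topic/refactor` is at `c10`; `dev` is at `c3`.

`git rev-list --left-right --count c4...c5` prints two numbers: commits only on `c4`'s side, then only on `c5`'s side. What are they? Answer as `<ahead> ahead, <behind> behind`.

1 ahead, 2 behind

Reachable from c4: {c4, c6, c9}.
Reachable from c5: {c1, c5, c6, c9}.
Only in c4's history (ahead): {c4} — 1.
Only in c5's history (behind): {c1, c5} — 2.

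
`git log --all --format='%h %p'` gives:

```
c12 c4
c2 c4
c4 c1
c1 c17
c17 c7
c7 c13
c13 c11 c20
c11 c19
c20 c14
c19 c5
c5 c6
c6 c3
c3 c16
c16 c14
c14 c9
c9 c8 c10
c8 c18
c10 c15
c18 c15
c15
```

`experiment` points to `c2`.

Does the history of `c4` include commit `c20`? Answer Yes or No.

Yes

Ancestors of c4 (commits reachable by following parents): {c1, c10, c11, c13, c14, c15, c16, c17, c18, c19, c20, c3, c4, c5, c6, c7, c8, c9}.
c20 is in that set, so it is an ancestor of c4.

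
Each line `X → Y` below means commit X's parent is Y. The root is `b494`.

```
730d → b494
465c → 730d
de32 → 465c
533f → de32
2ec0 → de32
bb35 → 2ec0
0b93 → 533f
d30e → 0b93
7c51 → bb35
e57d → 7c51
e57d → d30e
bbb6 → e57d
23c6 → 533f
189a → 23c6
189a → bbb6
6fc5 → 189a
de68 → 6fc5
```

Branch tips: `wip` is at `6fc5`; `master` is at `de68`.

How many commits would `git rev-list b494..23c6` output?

Reachable from 23c6: {23c6, 465c, 533f, 730d, b494, de32}.
Reachable from b494: {b494}.
In 23c6's history but not b494's: {23c6, 465c, 533f, 730d, de32} — 5 commits.

5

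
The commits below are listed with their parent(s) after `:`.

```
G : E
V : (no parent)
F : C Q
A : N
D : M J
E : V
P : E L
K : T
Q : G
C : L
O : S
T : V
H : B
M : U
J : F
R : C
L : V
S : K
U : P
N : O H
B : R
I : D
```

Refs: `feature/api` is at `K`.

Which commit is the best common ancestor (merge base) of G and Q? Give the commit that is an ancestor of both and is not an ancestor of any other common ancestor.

Ancestors of G: {E, G, V}.
Ancestors of Q: {E, G, Q, V}.
Common ancestors: {E, G, V}.
Among these, G is not an ancestor of any other common ancestor — it is the merge base.

G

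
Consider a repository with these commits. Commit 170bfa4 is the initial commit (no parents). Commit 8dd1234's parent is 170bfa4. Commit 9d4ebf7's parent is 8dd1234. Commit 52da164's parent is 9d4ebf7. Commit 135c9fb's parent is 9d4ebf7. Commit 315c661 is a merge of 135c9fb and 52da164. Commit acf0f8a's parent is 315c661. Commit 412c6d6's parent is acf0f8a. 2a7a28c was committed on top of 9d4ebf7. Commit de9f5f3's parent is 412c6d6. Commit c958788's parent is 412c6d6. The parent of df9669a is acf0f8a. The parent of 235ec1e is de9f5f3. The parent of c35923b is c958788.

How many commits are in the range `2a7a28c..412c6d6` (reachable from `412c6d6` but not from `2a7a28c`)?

Reachable from 412c6d6: {135c9fb, 170bfa4, 315c661, 412c6d6, 52da164, 8dd1234, 9d4ebf7, acf0f8a}.
Reachable from 2a7a28c: {170bfa4, 2a7a28c, 8dd1234, 9d4ebf7}.
In 412c6d6's history but not 2a7a28c's: {135c9fb, 315c661, 412c6d6, 52da164, acf0f8a} — 5 commits.

5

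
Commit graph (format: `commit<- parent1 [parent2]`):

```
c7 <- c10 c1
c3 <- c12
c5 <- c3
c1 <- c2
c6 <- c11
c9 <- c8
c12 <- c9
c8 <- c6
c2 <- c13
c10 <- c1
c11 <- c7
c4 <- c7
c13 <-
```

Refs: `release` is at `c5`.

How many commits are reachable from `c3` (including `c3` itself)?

11

Walking parent pointers from c3: reachable set = {c1, c10, c11, c12, c13, c2, c3, c6, c7, c8, c9}.
That is 11 commits.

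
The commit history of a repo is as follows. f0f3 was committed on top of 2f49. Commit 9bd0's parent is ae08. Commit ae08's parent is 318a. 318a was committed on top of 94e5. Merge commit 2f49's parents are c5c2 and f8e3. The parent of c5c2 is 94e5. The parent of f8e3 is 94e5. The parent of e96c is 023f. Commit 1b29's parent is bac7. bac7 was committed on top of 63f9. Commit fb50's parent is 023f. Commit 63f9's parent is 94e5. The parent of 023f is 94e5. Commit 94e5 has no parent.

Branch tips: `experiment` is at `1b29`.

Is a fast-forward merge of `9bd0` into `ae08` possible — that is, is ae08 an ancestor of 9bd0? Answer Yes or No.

A fast-forward from ae08 to 9bd0 is possible iff ae08 is an ancestor of 9bd0.
Ancestors of 9bd0: {318a, 94e5, 9bd0, ae08}.
ae08 is among them, so fast-forward is possible.

Yes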